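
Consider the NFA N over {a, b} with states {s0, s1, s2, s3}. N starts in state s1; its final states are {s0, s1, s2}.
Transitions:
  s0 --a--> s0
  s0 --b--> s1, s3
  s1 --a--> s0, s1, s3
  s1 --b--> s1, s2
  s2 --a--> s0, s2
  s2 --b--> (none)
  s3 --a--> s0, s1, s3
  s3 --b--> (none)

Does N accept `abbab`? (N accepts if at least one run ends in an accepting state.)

Start: {s1}
read a: {s0, s1, s3}
read b: {s1, s2, s3}
read b: {s1, s2}
read a: {s0, s1, s2, s3}
read b: {s1, s2, s3}
Reachable ∩ accepting = {s1, s2} — nonempty.

accepted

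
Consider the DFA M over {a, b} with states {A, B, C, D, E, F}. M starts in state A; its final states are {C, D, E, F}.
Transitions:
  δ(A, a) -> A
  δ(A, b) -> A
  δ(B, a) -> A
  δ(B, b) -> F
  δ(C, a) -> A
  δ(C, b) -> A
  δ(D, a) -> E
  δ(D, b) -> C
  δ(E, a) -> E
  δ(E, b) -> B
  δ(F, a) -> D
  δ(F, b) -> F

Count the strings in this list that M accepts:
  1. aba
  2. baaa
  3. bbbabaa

0

aba: rejected
baaa: rejected
bbbabaa: rejected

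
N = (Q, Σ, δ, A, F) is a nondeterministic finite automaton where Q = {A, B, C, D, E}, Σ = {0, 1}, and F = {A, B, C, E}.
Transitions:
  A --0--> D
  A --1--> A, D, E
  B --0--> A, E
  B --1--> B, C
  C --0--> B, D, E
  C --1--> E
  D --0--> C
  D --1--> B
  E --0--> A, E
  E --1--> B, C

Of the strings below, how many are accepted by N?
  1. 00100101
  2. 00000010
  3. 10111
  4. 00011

4

00100101: accepted
00000010: accepted
10111: accepted
00011: accepted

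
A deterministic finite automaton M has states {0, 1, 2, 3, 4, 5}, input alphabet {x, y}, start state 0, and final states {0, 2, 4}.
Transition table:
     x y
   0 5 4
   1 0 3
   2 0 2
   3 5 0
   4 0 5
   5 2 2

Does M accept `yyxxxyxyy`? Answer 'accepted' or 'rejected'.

0 --y--> 4
4 --y--> 5
5 --x--> 2
2 --x--> 0
0 --x--> 5
5 --y--> 2
2 --x--> 0
0 --y--> 4
4 --y--> 5
End in state 5, which is not an accepting state.

rejected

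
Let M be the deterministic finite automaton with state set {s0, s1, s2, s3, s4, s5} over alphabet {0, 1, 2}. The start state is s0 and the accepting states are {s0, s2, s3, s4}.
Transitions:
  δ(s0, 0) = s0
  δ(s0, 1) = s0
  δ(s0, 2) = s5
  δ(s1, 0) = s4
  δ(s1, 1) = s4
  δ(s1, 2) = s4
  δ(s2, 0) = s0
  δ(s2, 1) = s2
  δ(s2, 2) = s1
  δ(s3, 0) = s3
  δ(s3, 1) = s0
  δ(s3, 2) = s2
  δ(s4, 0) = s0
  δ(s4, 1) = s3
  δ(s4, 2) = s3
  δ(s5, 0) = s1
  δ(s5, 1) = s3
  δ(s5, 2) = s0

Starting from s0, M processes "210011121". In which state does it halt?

s3

s0 --2--> s5
s5 --1--> s3
s3 --0--> s3
s3 --0--> s3
s3 --1--> s0
s0 --1--> s0
s0 --1--> s0
s0 --2--> s5
s5 --1--> s3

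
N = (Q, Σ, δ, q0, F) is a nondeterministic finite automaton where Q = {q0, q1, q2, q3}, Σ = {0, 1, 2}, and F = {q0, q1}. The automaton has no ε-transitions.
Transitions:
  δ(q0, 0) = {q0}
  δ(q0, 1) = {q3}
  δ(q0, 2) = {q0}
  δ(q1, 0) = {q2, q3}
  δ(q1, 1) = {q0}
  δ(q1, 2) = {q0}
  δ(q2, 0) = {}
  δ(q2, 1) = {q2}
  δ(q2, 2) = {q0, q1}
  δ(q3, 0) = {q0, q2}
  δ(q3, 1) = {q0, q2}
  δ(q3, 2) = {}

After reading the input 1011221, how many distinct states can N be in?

Start: {q0}
read 1: {q3}
read 0: {q0, q2}
read 1: {q2, q3}
read 1: {q0, q2}
read 2: {q0, q1}
read 2: {q0}
read 1: {q3}
Final reachable set {q3} has 1 state.

1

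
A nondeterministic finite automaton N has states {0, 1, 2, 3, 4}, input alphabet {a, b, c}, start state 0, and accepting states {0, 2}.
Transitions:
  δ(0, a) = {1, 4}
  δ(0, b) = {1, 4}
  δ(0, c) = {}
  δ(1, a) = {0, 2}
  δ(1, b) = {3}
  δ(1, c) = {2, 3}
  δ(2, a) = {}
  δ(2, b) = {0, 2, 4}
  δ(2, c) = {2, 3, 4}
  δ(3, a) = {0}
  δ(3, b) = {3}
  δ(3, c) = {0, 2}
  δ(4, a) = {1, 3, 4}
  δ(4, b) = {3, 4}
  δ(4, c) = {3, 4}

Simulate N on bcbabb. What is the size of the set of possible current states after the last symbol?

Start: {0}
read b: {1, 4}
read c: {2, 3, 4}
read b: {0, 2, 3, 4}
read a: {0, 1, 3, 4}
read b: {1, 3, 4}
read b: {3, 4}
Final reachable set {3, 4} has 2 states.

2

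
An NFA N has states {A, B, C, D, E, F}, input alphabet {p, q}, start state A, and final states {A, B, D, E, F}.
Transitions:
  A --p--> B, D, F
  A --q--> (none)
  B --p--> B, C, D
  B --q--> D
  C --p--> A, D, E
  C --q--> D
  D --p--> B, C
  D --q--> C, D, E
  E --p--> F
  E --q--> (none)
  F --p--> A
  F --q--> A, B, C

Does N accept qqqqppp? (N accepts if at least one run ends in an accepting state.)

Start: {A}
read q: {}
The reachable set is empty and stays empty for the remaining 6 symbols.
Reachable ∩ accepting = {} — empty.

rejected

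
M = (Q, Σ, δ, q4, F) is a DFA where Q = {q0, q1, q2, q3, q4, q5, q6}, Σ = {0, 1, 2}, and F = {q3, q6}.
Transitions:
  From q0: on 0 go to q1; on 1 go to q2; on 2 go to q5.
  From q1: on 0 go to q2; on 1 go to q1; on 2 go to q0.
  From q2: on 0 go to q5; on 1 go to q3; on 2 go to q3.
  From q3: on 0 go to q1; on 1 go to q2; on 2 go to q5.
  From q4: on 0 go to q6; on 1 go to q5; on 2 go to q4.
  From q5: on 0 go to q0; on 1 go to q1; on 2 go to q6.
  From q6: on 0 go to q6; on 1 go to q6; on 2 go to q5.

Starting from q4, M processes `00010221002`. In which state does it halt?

q5

q4 --0--> q6
q6 --0--> q6
q6 --0--> q6
q6 --1--> q6
q6 --0--> q6
q6 --2--> q5
q5 --2--> q6
q6 --1--> q6
q6 --0--> q6
q6 --0--> q6
q6 --2--> q5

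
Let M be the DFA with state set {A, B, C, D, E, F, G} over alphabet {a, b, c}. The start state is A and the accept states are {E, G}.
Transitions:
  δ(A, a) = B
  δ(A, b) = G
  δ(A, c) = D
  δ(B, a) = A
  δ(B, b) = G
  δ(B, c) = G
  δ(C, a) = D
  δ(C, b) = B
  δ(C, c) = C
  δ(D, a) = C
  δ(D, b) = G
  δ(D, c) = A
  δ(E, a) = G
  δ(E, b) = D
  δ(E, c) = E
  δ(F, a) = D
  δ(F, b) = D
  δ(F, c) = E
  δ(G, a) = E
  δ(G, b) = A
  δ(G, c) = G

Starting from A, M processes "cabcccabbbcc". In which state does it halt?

A --c--> D
D --a--> C
C --b--> B
B --c--> G
G --c--> G
G --c--> G
G --a--> E
E --b--> D
D --b--> G
G --b--> A
A --c--> D
D --c--> A

A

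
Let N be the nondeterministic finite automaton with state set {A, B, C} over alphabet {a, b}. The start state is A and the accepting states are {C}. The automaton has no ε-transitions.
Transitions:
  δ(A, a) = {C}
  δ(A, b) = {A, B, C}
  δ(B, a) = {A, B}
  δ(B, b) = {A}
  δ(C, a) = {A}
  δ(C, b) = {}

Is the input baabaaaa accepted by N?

Start: {A}
read b: {A, B, C}
read a: {A, B, C}
read a: {A, B, C}
read b: {A, B, C}
read a: {A, B, C}
read a: {A, B, C}
read a: {A, B, C}
read a: {A, B, C}
Reachable ∩ accepting = {C} — nonempty.

accepted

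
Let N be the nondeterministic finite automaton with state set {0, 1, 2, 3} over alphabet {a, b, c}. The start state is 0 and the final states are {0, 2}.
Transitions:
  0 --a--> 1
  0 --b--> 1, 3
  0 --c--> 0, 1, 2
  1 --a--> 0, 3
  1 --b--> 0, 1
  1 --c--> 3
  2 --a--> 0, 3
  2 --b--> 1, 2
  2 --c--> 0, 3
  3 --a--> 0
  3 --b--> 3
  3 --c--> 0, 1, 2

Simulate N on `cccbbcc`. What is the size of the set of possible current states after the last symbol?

4

Start: {0}
read c: {0, 1, 2}
read c: {0, 1, 2, 3}
read c: {0, 1, 2, 3}
read b: {0, 1, 2, 3}
read b: {0, 1, 2, 3}
read c: {0, 1, 2, 3}
read c: {0, 1, 2, 3}
Final reachable set {0, 1, 2, 3} has 4 states.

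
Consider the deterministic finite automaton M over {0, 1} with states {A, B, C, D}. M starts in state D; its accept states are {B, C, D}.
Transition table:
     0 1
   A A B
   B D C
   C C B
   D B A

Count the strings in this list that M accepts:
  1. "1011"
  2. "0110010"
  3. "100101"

2

"1011": accepted
"0110010": accepted
"100101": rejected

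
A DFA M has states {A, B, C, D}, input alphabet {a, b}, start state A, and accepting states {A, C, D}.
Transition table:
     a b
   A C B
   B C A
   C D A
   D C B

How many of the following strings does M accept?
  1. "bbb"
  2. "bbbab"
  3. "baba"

"bbb": rejected
"bbbab": accepted
"baba": accepted

2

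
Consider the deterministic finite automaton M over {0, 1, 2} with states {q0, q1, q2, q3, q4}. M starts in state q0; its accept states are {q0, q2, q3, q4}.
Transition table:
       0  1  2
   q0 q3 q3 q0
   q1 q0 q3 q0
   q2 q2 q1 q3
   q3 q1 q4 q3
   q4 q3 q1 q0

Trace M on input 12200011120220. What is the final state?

q0 --1--> q3
q3 --2--> q3
q3 --2--> q3
q3 --0--> q1
q1 --0--> q0
q0 --0--> q3
q3 --1--> q4
q4 --1--> q1
q1 --1--> q3
q3 --2--> q3
q3 --0--> q1
q1 --2--> q0
q0 --2--> q0
q0 --0--> q3

q3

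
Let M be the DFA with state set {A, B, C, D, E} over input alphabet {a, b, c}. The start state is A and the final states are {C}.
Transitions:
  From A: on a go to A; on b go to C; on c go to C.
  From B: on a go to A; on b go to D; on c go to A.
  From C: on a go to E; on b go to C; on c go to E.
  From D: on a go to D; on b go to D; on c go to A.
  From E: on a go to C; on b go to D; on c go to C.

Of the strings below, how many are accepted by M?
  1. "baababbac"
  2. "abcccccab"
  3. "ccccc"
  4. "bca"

3

"baababbac": rejected
"abcccccab": accepted
"ccccc": accepted
"bca": accepted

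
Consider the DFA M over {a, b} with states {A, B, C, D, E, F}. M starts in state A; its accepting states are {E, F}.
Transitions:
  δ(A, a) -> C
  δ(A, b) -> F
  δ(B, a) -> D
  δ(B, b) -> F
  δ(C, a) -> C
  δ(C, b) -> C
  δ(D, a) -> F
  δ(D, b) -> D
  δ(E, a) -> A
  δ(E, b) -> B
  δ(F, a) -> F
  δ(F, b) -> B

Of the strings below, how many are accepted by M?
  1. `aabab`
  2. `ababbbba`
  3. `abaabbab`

0

`aabab`: rejected
`ababbbba`: rejected
`abaabbab`: rejected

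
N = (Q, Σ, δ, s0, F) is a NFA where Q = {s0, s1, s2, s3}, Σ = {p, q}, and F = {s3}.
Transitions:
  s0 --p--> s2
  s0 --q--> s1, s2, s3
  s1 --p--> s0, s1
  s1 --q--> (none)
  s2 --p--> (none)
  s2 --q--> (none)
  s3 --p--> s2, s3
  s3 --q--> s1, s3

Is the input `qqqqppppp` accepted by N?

accepted

Start: {s0}
read q: {s1, s2, s3}
read q: {s1, s3}
read q: {s1, s3}
read q: {s1, s3}
read p: {s0, s1, s2, s3}
read p: {s0, s1, s2, s3}
read p: {s0, s1, s2, s3}
read p: {s0, s1, s2, s3}
read p: {s0, s1, s2, s3}
Reachable ∩ accepting = {s3} — nonempty.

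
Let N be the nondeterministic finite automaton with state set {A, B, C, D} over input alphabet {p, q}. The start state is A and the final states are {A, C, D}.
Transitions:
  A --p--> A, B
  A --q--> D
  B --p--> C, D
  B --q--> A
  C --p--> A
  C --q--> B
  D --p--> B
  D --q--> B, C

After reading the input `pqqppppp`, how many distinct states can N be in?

4

Start: {A}
read p: {A, B}
read q: {A, D}
read q: {B, C, D}
read p: {A, B, C, D}
read p: {A, B, C, D}
read p: {A, B, C, D}
read p: {A, B, C, D}
read p: {A, B, C, D}
Final reachable set {A, B, C, D} has 4 states.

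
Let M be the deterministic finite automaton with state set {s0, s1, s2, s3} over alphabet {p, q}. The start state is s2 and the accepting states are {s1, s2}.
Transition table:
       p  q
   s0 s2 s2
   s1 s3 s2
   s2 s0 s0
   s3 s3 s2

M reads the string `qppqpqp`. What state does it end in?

s0

s2 --q--> s0
s0 --p--> s2
s2 --p--> s0
s0 --q--> s2
s2 --p--> s0
s0 --q--> s2
s2 --p--> s0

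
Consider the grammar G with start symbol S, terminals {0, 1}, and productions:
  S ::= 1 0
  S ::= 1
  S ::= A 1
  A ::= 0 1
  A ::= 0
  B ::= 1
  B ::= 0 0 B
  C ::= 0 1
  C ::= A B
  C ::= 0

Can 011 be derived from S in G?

S ⇒ A1 ⇒ 011

yes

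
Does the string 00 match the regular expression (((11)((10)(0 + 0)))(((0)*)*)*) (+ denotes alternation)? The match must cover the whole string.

No split of 00 into u·v has ((11)((10)(0+0))) matching u and (((0)*)*)* matching v.

no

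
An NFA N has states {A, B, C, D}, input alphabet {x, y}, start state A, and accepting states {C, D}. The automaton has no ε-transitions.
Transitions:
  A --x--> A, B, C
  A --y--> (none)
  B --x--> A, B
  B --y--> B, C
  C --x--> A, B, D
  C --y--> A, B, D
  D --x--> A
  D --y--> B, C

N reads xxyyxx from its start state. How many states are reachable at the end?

Start: {A}
read x: {A, B, C}
read x: {A, B, C, D}
read y: {A, B, C, D}
read y: {A, B, C, D}
read x: {A, B, C, D}
read x: {A, B, C, D}
Final reachable set {A, B, C, D} has 4 states.

4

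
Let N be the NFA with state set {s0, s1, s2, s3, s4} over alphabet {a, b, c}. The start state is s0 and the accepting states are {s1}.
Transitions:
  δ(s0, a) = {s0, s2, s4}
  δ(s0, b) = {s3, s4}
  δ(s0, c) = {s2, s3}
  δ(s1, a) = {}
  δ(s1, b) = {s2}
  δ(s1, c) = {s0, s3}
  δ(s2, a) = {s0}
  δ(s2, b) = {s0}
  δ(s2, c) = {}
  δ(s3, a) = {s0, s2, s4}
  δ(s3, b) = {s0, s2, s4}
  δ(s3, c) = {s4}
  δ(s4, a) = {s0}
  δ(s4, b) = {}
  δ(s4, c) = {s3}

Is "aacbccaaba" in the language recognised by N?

Start: {s0}
read a: {s0, s2, s4}
read a: {s0, s2, s4}
read c: {s2, s3}
read b: {s0, s2, s4}
read c: {s2, s3}
read c: {s4}
read a: {s0}
read a: {s0, s2, s4}
read b: {s0, s3, s4}
read a: {s0, s2, s4}
Reachable ∩ accepting = {} — empty.

rejected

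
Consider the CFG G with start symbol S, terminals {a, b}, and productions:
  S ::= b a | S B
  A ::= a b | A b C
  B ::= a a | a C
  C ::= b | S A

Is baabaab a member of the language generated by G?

S ⇒ SB ⇒ baB ⇒ baaC ⇒ baaSA ⇒ baabaA ⇒ baabaab

yes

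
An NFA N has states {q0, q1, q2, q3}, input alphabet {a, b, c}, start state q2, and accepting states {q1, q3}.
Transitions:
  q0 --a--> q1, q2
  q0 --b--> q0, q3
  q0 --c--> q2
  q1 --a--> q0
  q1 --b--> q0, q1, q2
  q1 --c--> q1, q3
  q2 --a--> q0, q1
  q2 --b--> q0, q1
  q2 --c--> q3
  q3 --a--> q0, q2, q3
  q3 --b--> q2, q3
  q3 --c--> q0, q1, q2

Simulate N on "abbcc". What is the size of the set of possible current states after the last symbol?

Start: {q2}
read a: {q0, q1}
read b: {q0, q1, q2, q3}
read b: {q0, q1, q2, q3}
read c: {q0, q1, q2, q3}
read c: {q0, q1, q2, q3}
Final reachable set {q0, q1, q2, q3} has 4 states.

4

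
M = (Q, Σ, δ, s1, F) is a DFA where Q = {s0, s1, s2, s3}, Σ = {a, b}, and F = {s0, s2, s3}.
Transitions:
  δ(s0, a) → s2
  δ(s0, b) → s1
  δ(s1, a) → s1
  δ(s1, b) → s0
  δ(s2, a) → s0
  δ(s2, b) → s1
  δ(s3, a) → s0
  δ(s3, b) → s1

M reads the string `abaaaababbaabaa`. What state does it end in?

s0

s1 --a--> s1
s1 --b--> s0
s0 --a--> s2
s2 --a--> s0
s0 --a--> s2
s2 --a--> s0
s0 --b--> s1
s1 --a--> s1
s1 --b--> s0
s0 --b--> s1
s1 --a--> s1
s1 --a--> s1
s1 --b--> s0
s0 --a--> s2
s2 --a--> s0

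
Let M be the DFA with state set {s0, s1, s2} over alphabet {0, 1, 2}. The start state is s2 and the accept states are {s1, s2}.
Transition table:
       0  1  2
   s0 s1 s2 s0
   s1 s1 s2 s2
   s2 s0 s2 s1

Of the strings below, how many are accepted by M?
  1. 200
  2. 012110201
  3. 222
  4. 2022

200: accepted
012110201: accepted
222: accepted
2022: accepted

4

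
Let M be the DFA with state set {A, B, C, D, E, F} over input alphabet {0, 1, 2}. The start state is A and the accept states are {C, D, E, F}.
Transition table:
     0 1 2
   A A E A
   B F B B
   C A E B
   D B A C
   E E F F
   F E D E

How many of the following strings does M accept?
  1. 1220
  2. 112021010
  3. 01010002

3

1220: accepted
112021010: accepted
01010002: accepted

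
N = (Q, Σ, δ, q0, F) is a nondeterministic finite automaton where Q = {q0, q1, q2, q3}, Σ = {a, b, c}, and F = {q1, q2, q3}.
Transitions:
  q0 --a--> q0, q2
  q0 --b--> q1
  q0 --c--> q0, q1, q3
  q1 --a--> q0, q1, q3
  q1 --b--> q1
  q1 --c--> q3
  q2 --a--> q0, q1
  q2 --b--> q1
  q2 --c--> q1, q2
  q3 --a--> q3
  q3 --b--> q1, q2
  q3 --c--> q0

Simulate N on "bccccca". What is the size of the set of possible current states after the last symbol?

4

Start: {q0}
read b: {q1}
read c: {q3}
read c: {q0}
read c: {q0, q1, q3}
read c: {q0, q1, q3}
read c: {q0, q1, q3}
read a: {q0, q1, q2, q3}
Final reachable set {q0, q1, q2, q3} has 4 states.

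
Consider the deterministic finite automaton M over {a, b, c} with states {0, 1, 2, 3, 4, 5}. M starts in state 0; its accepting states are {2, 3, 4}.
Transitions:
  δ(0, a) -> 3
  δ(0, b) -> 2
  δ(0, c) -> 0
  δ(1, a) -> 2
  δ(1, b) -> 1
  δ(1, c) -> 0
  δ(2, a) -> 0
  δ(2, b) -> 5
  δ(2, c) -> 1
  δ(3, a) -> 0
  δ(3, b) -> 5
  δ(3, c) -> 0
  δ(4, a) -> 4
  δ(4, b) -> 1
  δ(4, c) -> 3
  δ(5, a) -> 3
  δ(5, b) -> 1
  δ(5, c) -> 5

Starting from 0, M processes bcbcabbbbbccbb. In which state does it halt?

5

0 --b--> 2
2 --c--> 1
1 --b--> 1
1 --c--> 0
0 --a--> 3
3 --b--> 5
5 --b--> 1
1 --b--> 1
1 --b--> 1
1 --b--> 1
1 --c--> 0
0 --c--> 0
0 --b--> 2
2 --b--> 5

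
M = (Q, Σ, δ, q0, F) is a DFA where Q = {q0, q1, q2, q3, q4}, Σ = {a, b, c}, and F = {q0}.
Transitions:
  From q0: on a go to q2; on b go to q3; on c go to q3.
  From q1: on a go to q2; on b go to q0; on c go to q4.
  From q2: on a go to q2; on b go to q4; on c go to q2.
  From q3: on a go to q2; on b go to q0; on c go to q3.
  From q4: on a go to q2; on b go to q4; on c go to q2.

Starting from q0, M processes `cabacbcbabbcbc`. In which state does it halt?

q2

q0 --c--> q3
q3 --a--> q2
q2 --b--> q4
q4 --a--> q2
q2 --c--> q2
q2 --b--> q4
q4 --c--> q2
q2 --b--> q4
q4 --a--> q2
q2 --b--> q4
q4 --b--> q4
q4 --c--> q2
q2 --b--> q4
q4 --c--> q2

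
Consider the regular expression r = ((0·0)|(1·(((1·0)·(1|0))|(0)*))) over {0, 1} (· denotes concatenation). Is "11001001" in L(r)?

Neither (0·0) nor (1·(((1·0)·(1|0))|(0)*)) matches 11001001.

no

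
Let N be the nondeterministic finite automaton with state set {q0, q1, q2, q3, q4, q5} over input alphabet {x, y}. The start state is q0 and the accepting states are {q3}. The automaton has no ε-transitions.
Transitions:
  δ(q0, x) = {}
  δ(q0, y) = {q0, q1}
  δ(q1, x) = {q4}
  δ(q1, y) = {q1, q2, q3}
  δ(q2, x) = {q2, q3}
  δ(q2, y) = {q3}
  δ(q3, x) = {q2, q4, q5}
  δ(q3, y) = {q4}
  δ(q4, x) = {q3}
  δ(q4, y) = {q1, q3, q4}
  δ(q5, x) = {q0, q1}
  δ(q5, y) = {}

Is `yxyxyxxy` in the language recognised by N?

accepted

Start: {q0}
read y: {q0, q1}
read x: {q4}
read y: {q1, q3, q4}
read x: {q2, q3, q4, q5}
read y: {q1, q3, q4}
read x: {q2, q3, q4, q5}
read x: {q0, q1, q2, q3, q4, q5}
read y: {q0, q1, q2, q3, q4}
Reachable ∩ accepting = {q3} — nonempty.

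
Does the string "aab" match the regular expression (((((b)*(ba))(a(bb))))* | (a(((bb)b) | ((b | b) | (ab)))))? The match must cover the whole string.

The right alternative (a(((bb)b)|((b|b)|(ab)))) matches aab.

yes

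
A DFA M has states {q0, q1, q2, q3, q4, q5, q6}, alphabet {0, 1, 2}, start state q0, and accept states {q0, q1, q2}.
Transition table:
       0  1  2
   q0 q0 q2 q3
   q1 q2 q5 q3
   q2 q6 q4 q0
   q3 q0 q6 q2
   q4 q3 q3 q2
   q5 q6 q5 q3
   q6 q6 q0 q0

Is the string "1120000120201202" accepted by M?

q0 --1--> q2
q2 --1--> q4
q4 --2--> q2
q2 --0--> q6
q6 --0--> q6
q6 --0--> q6
q6 --0--> q6
q6 --1--> q0
q0 --2--> q3
q3 --0--> q0
q0 --2--> q3
q3 --0--> q0
q0 --1--> q2
q2 --2--> q0
q0 --0--> q0
q0 --2--> q3
End in state q3, which is not an accepting state.

rejected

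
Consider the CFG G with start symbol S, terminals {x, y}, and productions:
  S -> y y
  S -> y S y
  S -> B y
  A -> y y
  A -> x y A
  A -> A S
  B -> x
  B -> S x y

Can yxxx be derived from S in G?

no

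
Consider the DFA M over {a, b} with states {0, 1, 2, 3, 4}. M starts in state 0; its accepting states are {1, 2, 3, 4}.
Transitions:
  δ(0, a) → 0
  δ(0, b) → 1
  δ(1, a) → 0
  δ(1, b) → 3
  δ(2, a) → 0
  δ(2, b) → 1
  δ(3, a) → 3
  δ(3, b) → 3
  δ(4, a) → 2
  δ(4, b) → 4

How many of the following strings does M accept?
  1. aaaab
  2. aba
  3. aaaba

aaaab: accepted
aba: rejected
aaaba: rejected

1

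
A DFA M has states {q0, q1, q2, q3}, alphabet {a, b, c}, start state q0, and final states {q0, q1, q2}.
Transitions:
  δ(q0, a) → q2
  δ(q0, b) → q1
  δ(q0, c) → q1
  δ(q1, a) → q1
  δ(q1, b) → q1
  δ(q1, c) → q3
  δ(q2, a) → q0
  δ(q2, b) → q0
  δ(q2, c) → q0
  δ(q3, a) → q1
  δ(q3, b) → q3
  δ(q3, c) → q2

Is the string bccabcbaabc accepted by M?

q0 --b--> q1
q1 --c--> q3
q3 --c--> q2
q2 --a--> q0
q0 --b--> q1
q1 --c--> q3
q3 --b--> q3
q3 --a--> q1
q1 --a--> q1
q1 --b--> q1
q1 --c--> q3
End in state q3, which is not an accepting state.

rejected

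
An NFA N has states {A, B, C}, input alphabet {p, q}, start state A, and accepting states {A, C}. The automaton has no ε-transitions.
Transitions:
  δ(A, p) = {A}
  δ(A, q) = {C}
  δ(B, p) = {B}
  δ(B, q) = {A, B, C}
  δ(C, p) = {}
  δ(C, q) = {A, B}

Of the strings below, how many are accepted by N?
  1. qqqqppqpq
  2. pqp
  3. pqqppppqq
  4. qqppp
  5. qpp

3

qqqqppqpq: accepted
pqp: rejected
pqqppppqq: accepted
qqppp: accepted
qpp: rejected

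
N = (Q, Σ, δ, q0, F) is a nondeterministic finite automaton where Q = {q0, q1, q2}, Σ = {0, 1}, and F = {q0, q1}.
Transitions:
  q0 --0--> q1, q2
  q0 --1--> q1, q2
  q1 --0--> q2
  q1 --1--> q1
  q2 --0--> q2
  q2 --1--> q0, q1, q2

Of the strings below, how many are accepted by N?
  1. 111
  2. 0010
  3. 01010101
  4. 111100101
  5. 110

111: accepted
0010: accepted
01010101: accepted
111100101: accepted
110: accepted

5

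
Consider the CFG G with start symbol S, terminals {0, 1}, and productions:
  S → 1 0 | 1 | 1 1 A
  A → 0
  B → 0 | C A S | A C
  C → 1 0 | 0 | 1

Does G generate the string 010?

no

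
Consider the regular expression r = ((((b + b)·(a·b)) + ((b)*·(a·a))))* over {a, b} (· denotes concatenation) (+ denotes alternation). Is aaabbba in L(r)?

aaabbba cannot be split into zero or more pieces each matching (((b+b)·(a·b))+((b)*·(a·a))).

no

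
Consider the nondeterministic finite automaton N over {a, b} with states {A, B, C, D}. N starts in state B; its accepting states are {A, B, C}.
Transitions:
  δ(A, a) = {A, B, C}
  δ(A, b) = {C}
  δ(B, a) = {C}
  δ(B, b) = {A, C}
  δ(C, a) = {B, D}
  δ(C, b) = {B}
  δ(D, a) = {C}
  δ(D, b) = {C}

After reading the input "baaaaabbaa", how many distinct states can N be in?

Start: {B}
read b: {A, C}
read a: {A, B, C, D}
read a: {A, B, C, D}
read a: {A, B, C, D}
read a: {A, B, C, D}
read a: {A, B, C, D}
read b: {A, B, C}
read b: {A, B, C}
read a: {A, B, C, D}
read a: {A, B, C, D}
Final reachable set {A, B, C, D} has 4 states.

4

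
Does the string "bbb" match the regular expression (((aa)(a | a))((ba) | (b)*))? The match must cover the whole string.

no

No split of bbb into u·v has ((aa)(a|a)) matching u and ((ba)|(b)*) matching v.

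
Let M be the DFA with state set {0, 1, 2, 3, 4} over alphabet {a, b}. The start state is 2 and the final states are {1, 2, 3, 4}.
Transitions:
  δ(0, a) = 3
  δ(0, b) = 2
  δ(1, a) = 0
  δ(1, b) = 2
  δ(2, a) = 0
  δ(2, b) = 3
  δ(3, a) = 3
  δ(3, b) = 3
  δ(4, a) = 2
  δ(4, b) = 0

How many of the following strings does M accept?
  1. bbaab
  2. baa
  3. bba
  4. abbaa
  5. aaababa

5

bbaab: accepted
baa: accepted
bba: accepted
abbaa: accepted
aaababa: accepted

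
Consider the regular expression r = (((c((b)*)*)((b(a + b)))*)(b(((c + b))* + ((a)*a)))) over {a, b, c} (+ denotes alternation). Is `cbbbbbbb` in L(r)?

Split as c·bbbbbbb: ((c((b)*)*)((b(a+b)))*) matches c and (b(((c+b))*+((a)*a))) matches bbbbbbb.

yes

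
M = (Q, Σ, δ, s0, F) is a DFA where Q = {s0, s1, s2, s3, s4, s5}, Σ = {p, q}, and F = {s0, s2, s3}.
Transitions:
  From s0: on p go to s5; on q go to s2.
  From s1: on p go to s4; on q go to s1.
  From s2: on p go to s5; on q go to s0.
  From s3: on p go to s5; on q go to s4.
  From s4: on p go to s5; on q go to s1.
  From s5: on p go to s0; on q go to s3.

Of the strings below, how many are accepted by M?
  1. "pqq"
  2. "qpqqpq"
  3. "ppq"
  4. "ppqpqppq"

3

"pqq": rejected
"qpqqpq": accepted
"ppq": accepted
"ppqpqppq": accepted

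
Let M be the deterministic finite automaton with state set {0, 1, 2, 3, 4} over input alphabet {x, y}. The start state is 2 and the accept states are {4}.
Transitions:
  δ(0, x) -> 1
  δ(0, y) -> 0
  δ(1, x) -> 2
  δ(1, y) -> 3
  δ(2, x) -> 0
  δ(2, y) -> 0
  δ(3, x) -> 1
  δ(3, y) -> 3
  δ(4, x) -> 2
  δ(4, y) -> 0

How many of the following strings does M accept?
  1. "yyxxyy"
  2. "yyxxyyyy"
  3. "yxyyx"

0

"yyxxyy": rejected
"yyxxyyyy": rejected
"yxyyx": rejected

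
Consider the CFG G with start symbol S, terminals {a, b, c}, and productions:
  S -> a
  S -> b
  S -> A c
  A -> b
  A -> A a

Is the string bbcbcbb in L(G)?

no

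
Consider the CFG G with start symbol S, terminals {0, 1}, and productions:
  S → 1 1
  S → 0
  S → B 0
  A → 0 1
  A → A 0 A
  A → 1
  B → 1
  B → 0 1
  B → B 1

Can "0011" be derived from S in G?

no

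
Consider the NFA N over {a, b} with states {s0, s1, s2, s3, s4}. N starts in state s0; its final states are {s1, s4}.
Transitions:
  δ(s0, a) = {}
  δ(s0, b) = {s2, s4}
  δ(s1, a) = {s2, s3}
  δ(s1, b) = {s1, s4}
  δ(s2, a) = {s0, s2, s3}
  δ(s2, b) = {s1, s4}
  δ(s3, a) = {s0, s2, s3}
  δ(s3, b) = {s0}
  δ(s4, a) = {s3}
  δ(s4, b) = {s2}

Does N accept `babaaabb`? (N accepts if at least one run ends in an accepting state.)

accepted

Start: {s0}
read b: {s2, s4}
read a: {s0, s2, s3}
read b: {s0, s1, s2, s4}
read a: {s0, s2, s3}
read a: {s0, s2, s3}
read a: {s0, s2, s3}
read b: {s0, s1, s2, s4}
read b: {s1, s2, s4}
Reachable ∩ accepting = {s1, s4} — nonempty.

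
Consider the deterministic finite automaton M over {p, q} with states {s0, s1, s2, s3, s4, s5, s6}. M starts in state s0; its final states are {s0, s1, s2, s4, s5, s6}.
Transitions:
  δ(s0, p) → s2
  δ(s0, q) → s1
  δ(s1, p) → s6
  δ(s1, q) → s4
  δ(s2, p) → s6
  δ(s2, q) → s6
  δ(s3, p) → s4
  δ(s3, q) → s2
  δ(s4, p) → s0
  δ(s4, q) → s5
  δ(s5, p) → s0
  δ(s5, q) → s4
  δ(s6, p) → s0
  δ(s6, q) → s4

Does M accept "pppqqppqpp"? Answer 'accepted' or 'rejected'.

s0 --p--> s2
s2 --p--> s6
s6 --p--> s0
s0 --q--> s1
s1 --q--> s4
s4 --p--> s0
s0 --p--> s2
s2 --q--> s6
s6 --p--> s0
s0 --p--> s2
End in state s2, which is an accepting state.

accepted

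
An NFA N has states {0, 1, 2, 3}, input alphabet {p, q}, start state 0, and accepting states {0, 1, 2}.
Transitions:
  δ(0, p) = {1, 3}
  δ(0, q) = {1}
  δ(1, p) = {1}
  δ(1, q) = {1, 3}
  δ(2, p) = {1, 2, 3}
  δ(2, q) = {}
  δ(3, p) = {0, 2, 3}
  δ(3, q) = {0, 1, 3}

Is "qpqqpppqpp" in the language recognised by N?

accepted

Start: {0}
read q: {1}
read p: {1}
read q: {1, 3}
read q: {0, 1, 3}
read p: {0, 1, 2, 3}
read p: {0, 1, 2, 3}
read p: {0, 1, 2, 3}
read q: {0, 1, 3}
read p: {0, 1, 2, 3}
read p: {0, 1, 2, 3}
Reachable ∩ accepting = {0, 1, 2} — nonempty.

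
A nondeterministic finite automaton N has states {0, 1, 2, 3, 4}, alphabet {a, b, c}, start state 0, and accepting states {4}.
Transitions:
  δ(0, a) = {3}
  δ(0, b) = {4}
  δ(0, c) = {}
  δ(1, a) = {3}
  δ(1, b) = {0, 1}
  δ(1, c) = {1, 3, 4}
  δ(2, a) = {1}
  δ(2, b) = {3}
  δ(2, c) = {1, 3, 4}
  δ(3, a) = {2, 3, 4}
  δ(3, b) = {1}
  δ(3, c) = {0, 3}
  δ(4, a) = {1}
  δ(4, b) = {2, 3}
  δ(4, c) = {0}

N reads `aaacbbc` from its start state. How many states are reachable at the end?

4

Start: {0}
read a: {3}
read a: {2, 3, 4}
read a: {1, 2, 3, 4}
read c: {0, 1, 3, 4}
read b: {0, 1, 2, 3, 4}
read b: {0, 1, 2, 3, 4}
read c: {0, 1, 3, 4}
Final reachable set {0, 1, 3, 4} has 4 states.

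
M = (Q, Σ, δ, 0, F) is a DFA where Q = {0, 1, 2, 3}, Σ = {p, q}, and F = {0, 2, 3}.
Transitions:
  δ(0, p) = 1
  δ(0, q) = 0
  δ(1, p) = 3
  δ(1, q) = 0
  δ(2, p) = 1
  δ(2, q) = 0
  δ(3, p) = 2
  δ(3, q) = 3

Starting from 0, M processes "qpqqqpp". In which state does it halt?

3

0 --q--> 0
0 --p--> 1
1 --q--> 0
0 --q--> 0
0 --q--> 0
0 --p--> 1
1 --p--> 3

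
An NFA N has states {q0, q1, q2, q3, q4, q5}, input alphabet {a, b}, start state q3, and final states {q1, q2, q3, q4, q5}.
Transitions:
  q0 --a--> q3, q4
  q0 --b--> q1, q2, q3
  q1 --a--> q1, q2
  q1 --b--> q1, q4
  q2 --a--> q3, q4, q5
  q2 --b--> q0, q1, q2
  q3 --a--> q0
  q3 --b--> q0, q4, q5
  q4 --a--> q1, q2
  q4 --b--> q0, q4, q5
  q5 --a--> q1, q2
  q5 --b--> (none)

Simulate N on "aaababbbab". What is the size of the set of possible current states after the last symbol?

6

Start: {q3}
read a: {q0}
read a: {q3, q4}
read a: {q0, q1, q2}
read b: {q0, q1, q2, q3, q4}
read a: {q0, q1, q2, q3, q4, q5}
read b: {q0, q1, q2, q3, q4, q5}
read b: {q0, q1, q2, q3, q4, q5}
read b: {q0, q1, q2, q3, q4, q5}
read a: {q0, q1, q2, q3, q4, q5}
read b: {q0, q1, q2, q3, q4, q5}
Final reachable set {q0, q1, q2, q3, q4, q5} has 6 states.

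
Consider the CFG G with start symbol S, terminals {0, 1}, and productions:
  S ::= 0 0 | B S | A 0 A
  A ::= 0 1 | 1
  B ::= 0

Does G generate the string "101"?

yes

S ⇒ A0A ⇒ 10A ⇒ 101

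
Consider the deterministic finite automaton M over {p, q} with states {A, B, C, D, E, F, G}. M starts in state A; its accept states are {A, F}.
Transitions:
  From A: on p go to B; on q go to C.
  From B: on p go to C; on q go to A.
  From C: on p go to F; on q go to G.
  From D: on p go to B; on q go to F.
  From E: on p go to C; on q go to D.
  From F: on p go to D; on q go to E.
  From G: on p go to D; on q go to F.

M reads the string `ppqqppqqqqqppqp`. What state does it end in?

A --p--> B
B --p--> C
C --q--> G
G --q--> F
F --p--> D
D --p--> B
B --q--> A
A --q--> C
C --q--> G
G --q--> F
F --q--> E
E --p--> C
C --p--> F
F --q--> E
E --p--> C

C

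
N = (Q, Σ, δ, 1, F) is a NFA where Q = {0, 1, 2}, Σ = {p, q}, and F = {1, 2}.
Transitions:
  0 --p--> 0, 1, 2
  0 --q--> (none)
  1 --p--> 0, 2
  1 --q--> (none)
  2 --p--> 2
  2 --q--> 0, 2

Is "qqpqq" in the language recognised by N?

Start: {1}
read q: {}
The reachable set is empty and stays empty for the remaining 4 symbols.
Reachable ∩ accepting = {} — empty.

rejected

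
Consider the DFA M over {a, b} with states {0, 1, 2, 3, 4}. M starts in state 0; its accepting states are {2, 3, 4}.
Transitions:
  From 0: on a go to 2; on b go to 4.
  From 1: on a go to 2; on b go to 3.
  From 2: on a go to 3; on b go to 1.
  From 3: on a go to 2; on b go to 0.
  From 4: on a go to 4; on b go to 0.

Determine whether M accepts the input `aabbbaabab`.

0 --a--> 2
2 --a--> 3
3 --b--> 0
0 --b--> 4
4 --b--> 0
0 --a--> 2
2 --a--> 3
3 --b--> 0
0 --a--> 2
2 --b--> 1
End in state 1, which is not an accepting state.

rejected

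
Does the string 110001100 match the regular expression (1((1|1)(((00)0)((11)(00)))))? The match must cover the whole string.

Split as 1·10001100: 1 matches 1 and ((1|1)(((00)0)((11)(00)))) matches 10001100.

yes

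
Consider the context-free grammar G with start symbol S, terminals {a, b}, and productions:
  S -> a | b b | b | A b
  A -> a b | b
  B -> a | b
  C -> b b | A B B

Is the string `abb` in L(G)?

yes

S ⇒ Ab ⇒ abb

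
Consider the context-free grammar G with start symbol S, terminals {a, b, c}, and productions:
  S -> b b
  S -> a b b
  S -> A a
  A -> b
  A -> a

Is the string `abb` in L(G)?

yes

S ⇒ abb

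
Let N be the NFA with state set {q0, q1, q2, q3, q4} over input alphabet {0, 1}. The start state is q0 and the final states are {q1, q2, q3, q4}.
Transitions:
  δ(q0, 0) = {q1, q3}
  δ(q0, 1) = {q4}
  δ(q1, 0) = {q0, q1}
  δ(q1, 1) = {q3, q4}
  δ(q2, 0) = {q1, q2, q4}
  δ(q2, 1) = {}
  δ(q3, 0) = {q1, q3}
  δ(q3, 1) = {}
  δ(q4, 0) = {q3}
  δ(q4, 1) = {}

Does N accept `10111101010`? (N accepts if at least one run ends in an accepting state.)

rejected

Start: {q0}
read 1: {q4}
read 0: {q3}
read 1: {}
The reachable set is empty and stays empty for the remaining 8 symbols.
Reachable ∩ accepting = {} — empty.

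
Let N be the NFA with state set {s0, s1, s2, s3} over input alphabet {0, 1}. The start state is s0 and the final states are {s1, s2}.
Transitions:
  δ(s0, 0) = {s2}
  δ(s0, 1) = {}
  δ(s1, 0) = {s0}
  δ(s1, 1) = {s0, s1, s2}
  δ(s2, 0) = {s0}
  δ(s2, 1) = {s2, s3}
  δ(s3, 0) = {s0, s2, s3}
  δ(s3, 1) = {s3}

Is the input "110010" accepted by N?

rejected

Start: {s0}
read 1: {}
The reachable set is empty and stays empty for the remaining 5 symbols.
Reachable ∩ accepting = {} — empty.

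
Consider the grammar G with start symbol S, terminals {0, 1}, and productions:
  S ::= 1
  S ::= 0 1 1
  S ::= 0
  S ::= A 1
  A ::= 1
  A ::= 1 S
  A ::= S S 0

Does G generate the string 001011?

no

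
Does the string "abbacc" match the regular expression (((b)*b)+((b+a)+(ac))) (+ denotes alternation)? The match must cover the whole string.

Neither ((b)*b) nor ((b+a)+(ac)) matches abbacc.

no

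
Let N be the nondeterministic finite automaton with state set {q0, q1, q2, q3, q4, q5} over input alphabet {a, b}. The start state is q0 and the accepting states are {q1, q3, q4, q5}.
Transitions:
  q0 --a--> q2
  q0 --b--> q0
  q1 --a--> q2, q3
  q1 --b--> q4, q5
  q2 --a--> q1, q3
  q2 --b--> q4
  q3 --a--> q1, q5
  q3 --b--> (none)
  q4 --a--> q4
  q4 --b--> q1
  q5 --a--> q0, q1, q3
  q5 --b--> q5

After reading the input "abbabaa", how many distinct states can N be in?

Start: {q0}
read a: {q2}
read b: {q4}
read b: {q1}
read a: {q2, q3}
read b: {q4}
read a: {q4}
read a: {q4}
Final reachable set {q4} has 1 state.

1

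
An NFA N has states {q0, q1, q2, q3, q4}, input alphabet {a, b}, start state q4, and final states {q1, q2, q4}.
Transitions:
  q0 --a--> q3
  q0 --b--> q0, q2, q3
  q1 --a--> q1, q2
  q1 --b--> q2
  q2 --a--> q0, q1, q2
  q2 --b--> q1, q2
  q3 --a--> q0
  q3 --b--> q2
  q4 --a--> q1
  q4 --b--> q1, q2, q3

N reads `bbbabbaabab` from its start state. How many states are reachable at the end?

4

Start: {q4}
read b: {q1, q2, q3}
read b: {q1, q2}
read b: {q1, q2}
read a: {q0, q1, q2}
read b: {q0, q1, q2, q3}
read b: {q0, q1, q2, q3}
read a: {q0, q1, q2, q3}
read a: {q0, q1, q2, q3}
read b: {q0, q1, q2, q3}
read a: {q0, q1, q2, q3}
read b: {q0, q1, q2, q3}
Final reachable set {q0, q1, q2, q3} has 4 states.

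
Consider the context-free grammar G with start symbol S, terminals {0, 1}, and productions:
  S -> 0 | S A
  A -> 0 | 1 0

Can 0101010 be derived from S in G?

S ⇒ SA ⇒ SAA ⇒ SAAA ⇒ 0AAA ⇒ 010AA ⇒ 01010A ⇒ 0101010

yes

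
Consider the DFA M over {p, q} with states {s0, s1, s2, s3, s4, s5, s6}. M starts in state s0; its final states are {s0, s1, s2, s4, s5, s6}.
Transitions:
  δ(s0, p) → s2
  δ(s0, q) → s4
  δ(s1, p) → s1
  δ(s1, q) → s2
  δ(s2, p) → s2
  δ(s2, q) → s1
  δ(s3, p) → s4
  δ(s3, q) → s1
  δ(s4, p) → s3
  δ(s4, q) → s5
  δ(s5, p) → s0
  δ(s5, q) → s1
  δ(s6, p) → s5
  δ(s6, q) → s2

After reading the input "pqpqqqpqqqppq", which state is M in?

s2

s0 --p--> s2
s2 --q--> s1
s1 --p--> s1
s1 --q--> s2
s2 --q--> s1
s1 --q--> s2
s2 --p--> s2
s2 --q--> s1
s1 --q--> s2
s2 --q--> s1
s1 --p--> s1
s1 --p--> s1
s1 --q--> s2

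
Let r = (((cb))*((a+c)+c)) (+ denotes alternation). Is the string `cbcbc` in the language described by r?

yes

Split as cbcb·c: ((cb))* matches cbcb and ((a+c)+c) matches c.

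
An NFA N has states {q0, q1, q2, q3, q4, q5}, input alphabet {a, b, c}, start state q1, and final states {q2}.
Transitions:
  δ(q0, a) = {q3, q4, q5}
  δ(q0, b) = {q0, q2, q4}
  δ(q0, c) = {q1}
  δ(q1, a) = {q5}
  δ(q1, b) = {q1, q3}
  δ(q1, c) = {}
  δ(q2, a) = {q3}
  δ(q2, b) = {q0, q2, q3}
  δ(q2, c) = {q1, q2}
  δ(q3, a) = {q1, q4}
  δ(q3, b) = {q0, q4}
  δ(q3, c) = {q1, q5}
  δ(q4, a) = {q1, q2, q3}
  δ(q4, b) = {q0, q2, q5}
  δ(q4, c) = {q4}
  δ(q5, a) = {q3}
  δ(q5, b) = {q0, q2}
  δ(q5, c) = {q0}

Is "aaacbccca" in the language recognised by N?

rejected

Start: {q1}
read a: {q5}
read a: {q3}
read a: {q1, q4}
read c: {q4}
read b: {q0, q2, q5}
read c: {q0, q1, q2}
read c: {q1, q2}
read c: {q1, q2}
read a: {q3, q5}
Reachable ∩ accepting = {} — empty.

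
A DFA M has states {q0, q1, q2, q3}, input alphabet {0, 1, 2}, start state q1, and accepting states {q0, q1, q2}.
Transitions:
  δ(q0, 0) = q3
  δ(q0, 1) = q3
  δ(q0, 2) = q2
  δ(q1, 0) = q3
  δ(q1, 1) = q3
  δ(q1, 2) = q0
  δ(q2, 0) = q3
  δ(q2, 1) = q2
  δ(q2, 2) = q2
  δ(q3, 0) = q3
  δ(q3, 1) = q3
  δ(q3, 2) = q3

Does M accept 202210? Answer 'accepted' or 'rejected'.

rejected

q1 --2--> q0
q0 --0--> q3
q3 --2--> q3
q3 --2--> q3
q3 --1--> q3
q3 --0--> q3
End in state q3, which is not an accepting state.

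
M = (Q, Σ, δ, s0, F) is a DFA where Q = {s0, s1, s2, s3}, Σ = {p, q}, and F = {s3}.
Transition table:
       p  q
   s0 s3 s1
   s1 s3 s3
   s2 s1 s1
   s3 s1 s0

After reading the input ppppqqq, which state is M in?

s1

s0 --p--> s3
s3 --p--> s1
s1 --p--> s3
s3 --p--> s1
s1 --q--> s3
s3 --q--> s0
s0 --q--> s1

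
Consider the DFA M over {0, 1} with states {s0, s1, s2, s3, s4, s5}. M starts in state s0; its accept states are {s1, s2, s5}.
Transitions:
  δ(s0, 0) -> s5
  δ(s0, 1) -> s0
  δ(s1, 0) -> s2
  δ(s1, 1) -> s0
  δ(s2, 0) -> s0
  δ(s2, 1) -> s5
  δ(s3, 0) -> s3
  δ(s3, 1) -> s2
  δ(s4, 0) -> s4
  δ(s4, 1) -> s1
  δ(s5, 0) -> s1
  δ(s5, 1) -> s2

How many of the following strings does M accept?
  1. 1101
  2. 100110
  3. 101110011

1101: accepted
100110: accepted
101110011: accepted

3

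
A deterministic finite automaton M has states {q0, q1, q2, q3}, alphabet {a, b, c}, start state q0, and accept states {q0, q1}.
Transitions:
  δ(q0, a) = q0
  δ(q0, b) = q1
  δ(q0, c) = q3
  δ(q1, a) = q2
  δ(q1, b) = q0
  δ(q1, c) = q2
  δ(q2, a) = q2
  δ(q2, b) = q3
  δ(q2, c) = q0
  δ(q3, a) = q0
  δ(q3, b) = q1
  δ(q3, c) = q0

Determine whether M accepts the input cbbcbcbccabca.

rejected

q0 --c--> q3
q3 --b--> q1
q1 --b--> q0
q0 --c--> q3
q3 --b--> q1
q1 --c--> q2
q2 --b--> q3
q3 --c--> q0
q0 --c--> q3
q3 --a--> q0
q0 --b--> q1
q1 --c--> q2
q2 --a--> q2
End in state q2, which is not an accepting state.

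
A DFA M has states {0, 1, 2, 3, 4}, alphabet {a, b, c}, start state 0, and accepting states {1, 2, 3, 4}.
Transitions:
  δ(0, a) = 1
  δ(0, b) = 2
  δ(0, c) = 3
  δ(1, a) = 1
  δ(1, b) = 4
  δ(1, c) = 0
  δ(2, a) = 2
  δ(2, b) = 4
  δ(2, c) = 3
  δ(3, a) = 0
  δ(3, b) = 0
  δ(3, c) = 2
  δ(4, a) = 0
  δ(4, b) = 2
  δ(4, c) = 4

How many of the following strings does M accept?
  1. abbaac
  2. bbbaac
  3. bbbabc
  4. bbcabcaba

abbaac: accepted
bbbaac: accepted
bbbabc: accepted
bbcabcaba: accepted

4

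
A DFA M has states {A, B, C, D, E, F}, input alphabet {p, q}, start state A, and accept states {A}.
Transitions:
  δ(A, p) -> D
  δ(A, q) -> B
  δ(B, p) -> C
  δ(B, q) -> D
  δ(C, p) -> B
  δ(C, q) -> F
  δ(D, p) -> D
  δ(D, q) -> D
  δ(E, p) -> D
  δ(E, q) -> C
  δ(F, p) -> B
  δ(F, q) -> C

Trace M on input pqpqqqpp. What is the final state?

A --p--> D
D --q--> D
D --p--> D
D --q--> D
D --q--> D
D --q--> D
D --p--> D
D --p--> D

D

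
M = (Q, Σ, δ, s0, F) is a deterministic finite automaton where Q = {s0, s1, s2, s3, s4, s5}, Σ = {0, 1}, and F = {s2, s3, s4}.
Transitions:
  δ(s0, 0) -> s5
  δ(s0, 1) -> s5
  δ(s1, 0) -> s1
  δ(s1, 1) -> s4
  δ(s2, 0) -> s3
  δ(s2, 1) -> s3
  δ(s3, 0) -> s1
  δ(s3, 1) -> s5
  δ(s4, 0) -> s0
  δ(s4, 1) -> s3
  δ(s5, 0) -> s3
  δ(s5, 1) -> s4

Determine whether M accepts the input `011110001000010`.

rejected

s0 --0--> s5
s5 --1--> s4
s4 --1--> s3
s3 --1--> s5
s5 --1--> s4
s4 --0--> s0
s0 --0--> s5
s5 --0--> s3
s3 --1--> s5
s5 --0--> s3
s3 --0--> s1
s1 --0--> s1
s1 --0--> s1
s1 --1--> s4
s4 --0--> s0
End in state s0, which is not an accepting state.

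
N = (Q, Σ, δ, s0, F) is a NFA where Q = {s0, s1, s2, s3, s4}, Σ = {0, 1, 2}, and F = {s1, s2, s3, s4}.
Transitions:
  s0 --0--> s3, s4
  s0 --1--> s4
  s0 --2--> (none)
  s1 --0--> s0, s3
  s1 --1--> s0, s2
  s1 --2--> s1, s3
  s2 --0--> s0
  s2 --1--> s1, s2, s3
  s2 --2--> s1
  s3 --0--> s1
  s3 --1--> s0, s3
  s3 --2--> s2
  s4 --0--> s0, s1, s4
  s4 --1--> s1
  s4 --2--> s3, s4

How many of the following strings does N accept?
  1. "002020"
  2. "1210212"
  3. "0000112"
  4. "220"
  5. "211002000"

3

"002020": accepted
"1210212": accepted
"0000112": accepted
"220": rejected
"211002000": rejected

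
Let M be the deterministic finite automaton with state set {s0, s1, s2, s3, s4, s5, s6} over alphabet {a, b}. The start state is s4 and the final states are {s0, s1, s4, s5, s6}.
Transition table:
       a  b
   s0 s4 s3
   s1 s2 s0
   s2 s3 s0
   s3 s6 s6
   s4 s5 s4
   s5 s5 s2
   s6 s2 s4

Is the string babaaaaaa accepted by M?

rejected

s4 --b--> s4
s4 --a--> s5
s5 --b--> s2
s2 --a--> s3
s3 --a--> s6
s6 --a--> s2
s2 --a--> s3
s3 --a--> s6
s6 --a--> s2
End in state s2, which is not an accepting state.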